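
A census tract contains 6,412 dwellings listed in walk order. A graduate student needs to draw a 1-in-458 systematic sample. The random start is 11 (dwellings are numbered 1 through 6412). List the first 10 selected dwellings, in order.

11, 469, 927, 1385, 1843, 2301, 2759, 3217, 3675, 4133

dwelling 1: 11
dwelling 2: 11 + 458 = 469
dwelling 3: 469 + 458 = 927
dwelling 4: 927 + 458 = 1385
dwelling 5: 1385 + 458 = 1843
dwelling 6: 1843 + 458 = 2301
dwelling 7: 2301 + 458 = 2759
dwelling 8: 2759 + 458 = 3217
dwelling 9: 3217 + 458 = 3675
dwelling 10: 3675 + 458 = 4133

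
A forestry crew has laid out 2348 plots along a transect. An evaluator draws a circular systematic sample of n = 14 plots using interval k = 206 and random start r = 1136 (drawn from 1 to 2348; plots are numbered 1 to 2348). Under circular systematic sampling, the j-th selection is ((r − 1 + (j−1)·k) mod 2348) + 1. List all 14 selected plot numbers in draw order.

1136, 1342, 1548, 1754, 1960, 2166, 24, 230, 436, 642, 848, 1054, 1260, 1466

Selection 1: 1136
Selection 2: 1136 + 206 = 1342
Selection 3: 1342 + 206 = 1548
Selection 4: 1548 + 206 = 1754
Selection 5: 1754 + 206 = 1960
Selection 6: 1960 + 206 = 2166
Selection 7: 2166 + 206 = 2372 → 2372 − 2348 = 24
Selection 8: 24 + 206 = 230
Selection 9: 230 + 206 = 436
Selection 10: 436 + 206 = 642
Selection 11: 642 + 206 = 848
Selection 12: 848 + 206 = 1054
Selection 13: 1054 + 206 = 1260
Selection 14: 1260 + 206 = 1466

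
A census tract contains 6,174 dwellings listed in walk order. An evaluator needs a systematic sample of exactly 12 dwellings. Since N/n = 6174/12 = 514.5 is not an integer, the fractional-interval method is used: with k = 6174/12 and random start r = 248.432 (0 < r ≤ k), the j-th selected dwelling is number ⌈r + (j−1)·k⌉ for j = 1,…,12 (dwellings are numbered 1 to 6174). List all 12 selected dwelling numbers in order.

249, 763, 1278, 1792, 2307, 2821, 3336, 3850, 4365, 4879, 5394, 5908

j=1: r + 0k = 248.432 → ⌈·⌉ = 249
j=2: r + 1k = 762.932 → ⌈·⌉ = 763
j=3: r + 2k = 1277.432 → ⌈·⌉ = 1278
j=4: r + 3k = 1791.932 → ⌈·⌉ = 1792
j=5: r + 4k = 2306.432 → ⌈·⌉ = 2307
j=6: r + 5k = 2820.932 → ⌈·⌉ = 2821
j=7: r + 6k = 3335.432 → ⌈·⌉ = 3336
j=8: r + 7k = 3849.932 → ⌈·⌉ = 3850
j=9: r + 8k = 4364.432 → ⌈·⌉ = 4365
j=10: r + 9k = 4878.932 → ⌈·⌉ = 4879
j=11: r + 10k = 5393.432 → ⌈·⌉ = 5394
j=12: r + 11k = 5907.932 → ⌈·⌉ = 5908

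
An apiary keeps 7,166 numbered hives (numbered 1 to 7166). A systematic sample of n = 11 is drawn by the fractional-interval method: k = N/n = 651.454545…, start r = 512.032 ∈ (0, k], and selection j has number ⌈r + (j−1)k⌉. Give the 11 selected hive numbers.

j=1: r + 0k = 512.032 → ⌈·⌉ = 513
j=2: r + 1k = 1163.486545… → ⌈·⌉ = 1164
j=3: r + 2k = 1814.941090… → ⌈·⌉ = 1815
j=4: r + 3k = 2466.395636… → ⌈·⌉ = 2467
j=5: r + 4k = 3117.850181… → ⌈·⌉ = 3118
j=6: r + 5k = 3769.304727… → ⌈·⌉ = 3770
j=7: r + 6k = 4420.759272… → ⌈·⌉ = 4421
j=8: r + 7k = 5072.213818… → ⌈·⌉ = 5073
j=9: r + 8k = 5723.668363… → ⌈·⌉ = 5724
j=10: r + 9k = 6375.122909… → ⌈·⌉ = 6376
j=11: r + 10k = 7026.577454… → ⌈·⌉ = 7027

513, 1164, 1815, 2467, 3118, 3770, 4421, 5073, 5724, 6376, 7027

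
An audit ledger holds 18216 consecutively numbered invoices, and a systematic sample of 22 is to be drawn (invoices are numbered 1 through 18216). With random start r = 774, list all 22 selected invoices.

k = N/n = 18216/22 = 828
invoice 1: 774
invoice 2: 774 + 828 = 1602
invoice 3: 1602 + 828 = 2430
invoice 4: 2430 + 828 = 3258
invoice 5: 3258 + 828 = 4086
invoice 6: 4086 + 828 = 4914
invoice 7: 4914 + 828 = 5742
invoice 8: 5742 + 828 = 6570
invoice 9: 6570 + 828 = 7398
invoice 10: 7398 + 828 = 8226
invoice 11: 8226 + 828 = 9054
invoice 12: 9054 + 828 = 9882
invoice 13: 9882 + 828 = 10710
invoice 14: 10710 + 828 = 11538
invoice 15: 11538 + 828 = 12366
invoice 16: 12366 + 828 = 13194
invoice 17: 13194 + 828 = 14022
invoice 18: 14022 + 828 = 14850
invoice 19: 14850 + 828 = 15678
invoice 20: 15678 + 828 = 16506
invoice 21: 16506 + 828 = 17334
invoice 22: 17334 + 828 = 18162

774, 1602, 2430, 3258, 4086, 4914, 5742, 6570, 7398, 8226, 9054, 9882, 10710, 11538, 12366, 13194, 14022, 14850, 15678, 16506, 17334, 18162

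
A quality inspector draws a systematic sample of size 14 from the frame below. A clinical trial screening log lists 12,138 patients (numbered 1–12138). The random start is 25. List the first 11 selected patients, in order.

k = N/n = 12138/14 = 867
patient 1: 25
patient 2: 25 + 867 = 892
patient 3: 892 + 867 = 1759
patient 4: 1759 + 867 = 2626
patient 5: 2626 + 867 = 3493
patient 6: 3493 + 867 = 4360
patient 7: 4360 + 867 = 5227
patient 8: 5227 + 867 = 6094
patient 9: 6094 + 867 = 6961
patient 10: 6961 + 867 = 7828
patient 11: 7828 + 867 = 8695

25, 892, 1759, 2626, 3493, 4360, 5227, 6094, 6961, 7828, 8695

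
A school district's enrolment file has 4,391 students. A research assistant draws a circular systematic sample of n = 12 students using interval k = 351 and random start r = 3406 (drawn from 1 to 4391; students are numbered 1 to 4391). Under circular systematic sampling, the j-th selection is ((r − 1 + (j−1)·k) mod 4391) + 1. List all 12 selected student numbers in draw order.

Selection 1: 3406
Selection 2: 3406 + 351 = 3757
Selection 3: 3757 + 351 = 4108
Selection 4: 4108 + 351 = 4459 → 4459 − 4391 = 68
Selection 5: 68 + 351 = 419
Selection 6: 419 + 351 = 770
Selection 7: 770 + 351 = 1121
Selection 8: 1121 + 351 = 1472
Selection 9: 1472 + 351 = 1823
Selection 10: 1823 + 351 = 2174
Selection 11: 2174 + 351 = 2525
Selection 12: 2525 + 351 = 2876

3406, 3757, 4108, 68, 419, 770, 1121, 1472, 1823, 2174, 2525, 2876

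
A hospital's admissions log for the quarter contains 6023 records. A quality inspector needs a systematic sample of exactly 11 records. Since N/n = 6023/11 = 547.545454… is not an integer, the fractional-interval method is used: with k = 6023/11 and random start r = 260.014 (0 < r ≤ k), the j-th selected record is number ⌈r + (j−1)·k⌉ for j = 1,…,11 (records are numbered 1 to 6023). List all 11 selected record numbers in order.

261, 808, 1356, 1903, 2451, 2998, 3546, 4093, 4641, 5188, 5736

j=1: r + 0k = 260.014 → ⌈·⌉ = 261
j=2: r + 1k = 807.559454… → ⌈·⌉ = 808
j=3: r + 2k = 1355.104909… → ⌈·⌉ = 1356
j=4: r + 3k = 1902.650363… → ⌈·⌉ = 1903
j=5: r + 4k = 2450.195818… → ⌈·⌉ = 2451
j=6: r + 5k = 2997.741272… → ⌈·⌉ = 2998
j=7: r + 6k = 3545.286727… → ⌈·⌉ = 3546
j=8: r + 7k = 4092.832181… → ⌈·⌉ = 4093
j=9: r + 8k = 4640.377636… → ⌈·⌉ = 4641
j=10: r + 9k = 5187.923090… → ⌈·⌉ = 5188
j=11: r + 10k = 5735.468545… → ⌈·⌉ = 5736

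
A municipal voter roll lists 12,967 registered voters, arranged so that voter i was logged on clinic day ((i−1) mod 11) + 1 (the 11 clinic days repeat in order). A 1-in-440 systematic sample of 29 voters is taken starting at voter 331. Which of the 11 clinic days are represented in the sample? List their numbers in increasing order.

1

Consecutive selections differ by k = 440, so their clinic day numbers differ by 440 mod 11 = 0.
gcd(440, 11) = 11, so the sample visits 11/11 = 1 distinct residues mod 11.
Start 331 is clinic day 1; the clinic days hit are 1.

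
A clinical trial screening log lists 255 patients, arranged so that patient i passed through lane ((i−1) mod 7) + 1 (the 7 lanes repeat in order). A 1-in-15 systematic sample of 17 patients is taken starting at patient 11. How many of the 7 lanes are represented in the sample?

Consecutive selections differ by k = 15, so their lane numbers differ by 15 mod 7 = 1.
gcd(15, 7) = 1, so the sample visits 7/1 = 7 distinct residues mod 7.
Start 11 is lane 4; the lanes hit are 1, 2, 3, 4, 5, 6, 7.

7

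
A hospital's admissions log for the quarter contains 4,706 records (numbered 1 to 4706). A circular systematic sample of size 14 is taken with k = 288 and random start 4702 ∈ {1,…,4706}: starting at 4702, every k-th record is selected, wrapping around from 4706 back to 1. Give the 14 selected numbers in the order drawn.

4702, 284, 572, 860, 1148, 1436, 1724, 2012, 2300, 2588, 2876, 3164, 3452, 3740

Selection 1: 4702
Selection 2: 4702 + 288 = 4990 → 4990 − 4706 = 284
Selection 3: 284 + 288 = 572
Selection 4: 572 + 288 = 860
Selection 5: 860 + 288 = 1148
Selection 6: 1148 + 288 = 1436
Selection 7: 1436 + 288 = 1724
Selection 8: 1724 + 288 = 2012
Selection 9: 2012 + 288 = 2300
Selection 10: 2300 + 288 = 2588
Selection 11: 2588 + 288 = 2876
Selection 12: 2876 + 288 = 3164
Selection 13: 3164 + 288 = 3452
Selection 14: 3452 + 288 = 3740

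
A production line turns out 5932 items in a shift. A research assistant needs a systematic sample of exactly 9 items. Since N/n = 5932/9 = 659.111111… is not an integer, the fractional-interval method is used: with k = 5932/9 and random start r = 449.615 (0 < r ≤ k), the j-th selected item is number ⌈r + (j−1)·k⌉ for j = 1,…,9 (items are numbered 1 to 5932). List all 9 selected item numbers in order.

j=1: r + 0k = 449.615 → ⌈·⌉ = 450
j=2: r + 1k = 1108.726111… → ⌈·⌉ = 1109
j=3: r + 2k = 1767.837222… → ⌈·⌉ = 1768
j=4: r + 3k = 2426.948333… → ⌈·⌉ = 2427
j=5: r + 4k = 3086.059444… → ⌈·⌉ = 3087
j=6: r + 5k = 3745.170555… → ⌈·⌉ = 3746
j=7: r + 6k = 4404.281666… → ⌈·⌉ = 4405
j=8: r + 7k = 5063.392777… → ⌈·⌉ = 5064
j=9: r + 8k = 5722.503888… → ⌈·⌉ = 5723

450, 1109, 1768, 2427, 3087, 3746, 4405, 5064, 5723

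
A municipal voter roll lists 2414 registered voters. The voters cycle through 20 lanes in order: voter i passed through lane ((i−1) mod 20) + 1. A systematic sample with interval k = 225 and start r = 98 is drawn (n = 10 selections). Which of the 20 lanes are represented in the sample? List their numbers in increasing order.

3, 8, 13, 18

Consecutive selections differ by k = 225, so their lane numbers differ by 225 mod 20 = 5.
gcd(225, 20) = 5, so the sample visits 20/5 = 4 distinct residues mod 20.
Start 98 is lane 18; the lanes hit are 3, 8, 13, 18.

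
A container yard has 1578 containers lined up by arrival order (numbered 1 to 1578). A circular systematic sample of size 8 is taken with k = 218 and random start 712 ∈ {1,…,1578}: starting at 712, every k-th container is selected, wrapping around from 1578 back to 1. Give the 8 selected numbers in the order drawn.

Selection 1: 712
Selection 2: 712 + 218 = 930
Selection 3: 930 + 218 = 1148
Selection 4: 1148 + 218 = 1366
Selection 5: 1366 + 218 = 1584 → 1584 − 1578 = 6
Selection 6: 6 + 218 = 224
Selection 7: 224 + 218 = 442
Selection 8: 442 + 218 = 660

712, 930, 1148, 1366, 6, 224, 442, 660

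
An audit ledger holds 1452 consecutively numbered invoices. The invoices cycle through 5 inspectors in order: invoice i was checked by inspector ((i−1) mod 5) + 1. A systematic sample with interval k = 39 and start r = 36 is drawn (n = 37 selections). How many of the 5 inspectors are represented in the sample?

Consecutive selections differ by k = 39, so their inspector numbers differ by 39 mod 5 = 4.
gcd(39, 5) = 1, so the sample visits 5/1 = 5 distinct residues mod 5.
Start 36 is inspector 1; the inspectors hit are 1, 2, 3, 4, 5.

5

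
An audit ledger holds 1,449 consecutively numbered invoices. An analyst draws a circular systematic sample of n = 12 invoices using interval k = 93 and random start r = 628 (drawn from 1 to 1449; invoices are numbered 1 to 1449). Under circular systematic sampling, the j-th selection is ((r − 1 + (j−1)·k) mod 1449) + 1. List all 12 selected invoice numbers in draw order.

Selection 1: 628
Selection 2: 628 + 93 = 721
Selection 3: 721 + 93 = 814
Selection 4: 814 + 93 = 907
Selection 5: 907 + 93 = 1000
Selection 6: 1000 + 93 = 1093
Selection 7: 1093 + 93 = 1186
Selection 8: 1186 + 93 = 1279
Selection 9: 1279 + 93 = 1372
Selection 10: 1372 + 93 = 1465 → 1465 − 1449 = 16
Selection 11: 16 + 93 = 109
Selection 12: 109 + 93 = 202

628, 721, 814, 907, 1000, 1093, 1186, 1279, 1372, 16, 109, 202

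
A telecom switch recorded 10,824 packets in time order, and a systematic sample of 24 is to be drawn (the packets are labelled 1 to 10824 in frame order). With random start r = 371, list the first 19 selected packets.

k = N/n = 10824/24 = 451
packet 1: 371
packet 2: 371 + 451 = 822
packet 3: 822 + 451 = 1273
packet 4: 1273 + 451 = 1724
packet 5: 1724 + 451 = 2175
packet 6: 2175 + 451 = 2626
packet 7: 2626 + 451 = 3077
packet 8: 3077 + 451 = 3528
packet 9: 3528 + 451 = 3979
packet 10: 3979 + 451 = 4430
packet 11: 4430 + 451 = 4881
packet 12: 4881 + 451 = 5332
packet 13: 5332 + 451 = 5783
packet 14: 5783 + 451 = 6234
packet 15: 6234 + 451 = 6685
packet 16: 6685 + 451 = 7136
packet 17: 7136 + 451 = 7587
packet 18: 7587 + 451 = 8038
packet 19: 8038 + 451 = 8489

371, 822, 1273, 1724, 2175, 2626, 3077, 3528, 3979, 4430, 4881, 5332, 5783, 6234, 6685, 7136, 7587, 8038, 8489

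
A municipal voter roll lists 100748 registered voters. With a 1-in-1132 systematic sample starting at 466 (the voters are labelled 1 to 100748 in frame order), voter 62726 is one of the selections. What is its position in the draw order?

k = 1132
position = (62726 − 466)/1132 + 1 = 62260/1132 + 1 = 55 + 1 = 56

56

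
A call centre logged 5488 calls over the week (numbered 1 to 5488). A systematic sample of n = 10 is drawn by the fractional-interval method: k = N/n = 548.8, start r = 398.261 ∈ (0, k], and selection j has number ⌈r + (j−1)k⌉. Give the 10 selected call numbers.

j=1: r + 0k = 398.261 → ⌈·⌉ = 399
j=2: r + 1k = 947.061 → ⌈·⌉ = 948
j=3: r + 2k = 1495.861 → ⌈·⌉ = 1496
j=4: r + 3k = 2044.661 → ⌈·⌉ = 2045
j=5: r + 4k = 2593.461 → ⌈·⌉ = 2594
j=6: r + 5k = 3142.261 → ⌈·⌉ = 3143
j=7: r + 6k = 3691.061 → ⌈·⌉ = 3692
j=8: r + 7k = 4239.861 → ⌈·⌉ = 4240
j=9: r + 8k = 4788.661 → ⌈·⌉ = 4789
j=10: r + 9k = 5337.461 → ⌈·⌉ = 5338

399, 948, 1496, 2045, 2594, 3143, 3692, 4240, 4789, 5338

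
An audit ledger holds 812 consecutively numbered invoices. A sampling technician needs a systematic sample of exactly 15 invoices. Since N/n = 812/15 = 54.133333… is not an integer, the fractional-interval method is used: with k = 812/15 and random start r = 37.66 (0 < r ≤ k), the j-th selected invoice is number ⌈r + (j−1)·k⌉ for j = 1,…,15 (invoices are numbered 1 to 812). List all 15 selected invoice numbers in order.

38, 92, 146, 201, 255, 309, 363, 417, 471, 525, 579, 634, 688, 742, 796

j=1: r + 0k = 37.66 → ⌈·⌉ = 38
j=2: r + 1k = 91.793333… → ⌈·⌉ = 92
j=3: r + 2k = 145.926666… → ⌈·⌉ = 146
j=4: r + 3k = 200.06 → ⌈·⌉ = 201
j=5: r + 4k = 254.193333… → ⌈·⌉ = 255
j=6: r + 5k = 308.326666… → ⌈·⌉ = 309
j=7: r + 6k = 362.46 → ⌈·⌉ = 363
j=8: r + 7k = 416.593333… → ⌈·⌉ = 417
j=9: r + 8k = 470.726666… → ⌈·⌉ = 471
j=10: r + 9k = 524.86 → ⌈·⌉ = 525
j=11: r + 10k = 578.993333… → ⌈·⌉ = 579
j=12: r + 11k = 633.126666… → ⌈·⌉ = 634
j=13: r + 12k = 687.26 → ⌈·⌉ = 688
j=14: r + 13k = 741.393333… → ⌈·⌉ = 742
j=15: r + 14k = 795.526666… → ⌈·⌉ = 796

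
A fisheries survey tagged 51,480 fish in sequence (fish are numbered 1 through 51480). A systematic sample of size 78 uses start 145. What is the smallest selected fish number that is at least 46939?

47005

k = 51480/78 = 660
Steps past start: ⌈(46939 − 145)/660⌉ = ⌈46794/660⌉ = 71
Selected fish: 145 + 71×660 = 47005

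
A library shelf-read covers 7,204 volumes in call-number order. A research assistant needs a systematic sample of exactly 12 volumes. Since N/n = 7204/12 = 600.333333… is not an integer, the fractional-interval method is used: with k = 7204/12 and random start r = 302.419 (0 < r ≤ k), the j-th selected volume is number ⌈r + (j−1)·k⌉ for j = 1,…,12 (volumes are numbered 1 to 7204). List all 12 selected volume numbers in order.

j=1: r + 0k = 302.419 → ⌈·⌉ = 303
j=2: r + 1k = 902.752333… → ⌈·⌉ = 903
j=3: r + 2k = 1503.085666… → ⌈·⌉ = 1504
j=4: r + 3k = 2103.419 → ⌈·⌉ = 2104
j=5: r + 4k = 2703.752333… → ⌈·⌉ = 2704
j=6: r + 5k = 3304.085666… → ⌈·⌉ = 3305
j=7: r + 6k = 3904.419 → ⌈·⌉ = 3905
j=8: r + 7k = 4504.752333… → ⌈·⌉ = 4505
j=9: r + 8k = 5105.085666… → ⌈·⌉ = 5106
j=10: r + 9k = 5705.419 → ⌈·⌉ = 5706
j=11: r + 10k = 6305.752333… → ⌈·⌉ = 6306
j=12: r + 11k = 6906.085666… → ⌈·⌉ = 6907

303, 903, 1504, 2104, 2704, 3305, 3905, 4505, 5106, 5706, 6306, 6907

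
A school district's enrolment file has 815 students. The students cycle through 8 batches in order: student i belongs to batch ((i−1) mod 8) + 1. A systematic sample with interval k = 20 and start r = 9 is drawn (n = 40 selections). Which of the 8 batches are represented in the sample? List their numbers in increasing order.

Consecutive selections differ by k = 20, so their batch numbers differ by 20 mod 8 = 4.
gcd(20, 8) = 4, so the sample visits 8/4 = 2 distinct residues mod 8.
Start 9 is batch 1; the batches hit are 1, 5.

1, 5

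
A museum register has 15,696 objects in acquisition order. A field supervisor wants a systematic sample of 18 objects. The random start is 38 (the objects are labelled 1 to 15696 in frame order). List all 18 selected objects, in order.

k = N/n = 15696/18 = 872
object 1: 38
object 2: 38 + 872 = 910
object 3: 910 + 872 = 1782
object 4: 1782 + 872 = 2654
object 5: 2654 + 872 = 3526
object 6: 3526 + 872 = 4398
object 7: 4398 + 872 = 5270
object 8: 5270 + 872 = 6142
object 9: 6142 + 872 = 7014
object 10: 7014 + 872 = 7886
object 11: 7886 + 872 = 8758
object 12: 8758 + 872 = 9630
object 13: 9630 + 872 = 10502
object 14: 10502 + 872 = 11374
object 15: 11374 + 872 = 12246
object 16: 12246 + 872 = 13118
object 17: 13118 + 872 = 13990
object 18: 13990 + 872 = 14862

38, 910, 1782, 2654, 3526, 4398, 5270, 6142, 7014, 7886, 8758, 9630, 10502, 11374, 12246, 13118, 13990, 14862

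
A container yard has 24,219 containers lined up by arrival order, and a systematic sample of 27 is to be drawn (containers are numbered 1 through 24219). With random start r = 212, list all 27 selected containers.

212, 1109, 2006, 2903, 3800, 4697, 5594, 6491, 7388, 8285, 9182, 10079, 10976, 11873, 12770, 13667, 14564, 15461, 16358, 17255, 18152, 19049, 19946, 20843, 21740, 22637, 23534

k = N/n = 24219/27 = 897
container 1: 212
container 2: 212 + 897 = 1109
container 3: 1109 + 897 = 2006
container 4: 2006 + 897 = 2903
container 5: 2903 + 897 = 3800
container 6: 3800 + 897 = 4697
container 7: 4697 + 897 = 5594
container 8: 5594 + 897 = 6491
container 9: 6491 + 897 = 7388
container 10: 7388 + 897 = 8285
container 11: 8285 + 897 = 9182
container 12: 9182 + 897 = 10079
container 13: 10079 + 897 = 10976
container 14: 10976 + 897 = 11873
container 15: 11873 + 897 = 12770
container 16: 12770 + 897 = 13667
container 17: 13667 + 897 = 14564
container 18: 14564 + 897 = 15461
container 19: 15461 + 897 = 16358
container 20: 16358 + 897 = 17255
container 21: 17255 + 897 = 18152
container 22: 18152 + 897 = 19049
container 23: 19049 + 897 = 19946
container 24: 19946 + 897 = 20843
container 25: 20843 + 897 = 21740
container 26: 21740 + 897 = 22637
container 27: 22637 + 897 = 23534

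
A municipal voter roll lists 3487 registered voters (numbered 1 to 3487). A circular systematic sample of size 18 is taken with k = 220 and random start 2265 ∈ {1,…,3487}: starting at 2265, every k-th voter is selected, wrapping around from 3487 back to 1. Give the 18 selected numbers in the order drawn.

2265, 2485, 2705, 2925, 3145, 3365, 98, 318, 538, 758, 978, 1198, 1418, 1638, 1858, 2078, 2298, 2518

Selection 1: 2265
Selection 2: 2265 + 220 = 2485
Selection 3: 2485 + 220 = 2705
Selection 4: 2705 + 220 = 2925
Selection 5: 2925 + 220 = 3145
Selection 6: 3145 + 220 = 3365
Selection 7: 3365 + 220 = 3585 → 3585 − 3487 = 98
Selection 8: 98 + 220 = 318
Selection 9: 318 + 220 = 538
Selection 10: 538 + 220 = 758
Selection 11: 758 + 220 = 978
Selection 12: 978 + 220 = 1198
Selection 13: 1198 + 220 = 1418
Selection 14: 1418 + 220 = 1638
Selection 15: 1638 + 220 = 1858
Selection 16: 1858 + 220 = 2078
Selection 17: 2078 + 220 = 2298
Selection 18: 2298 + 220 = 2518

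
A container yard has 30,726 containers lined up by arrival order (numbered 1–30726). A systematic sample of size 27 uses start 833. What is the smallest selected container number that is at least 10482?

k = 30726/27 = 1138
Steps past start: ⌈(10482 − 833)/1138⌉ = ⌈9649/1138⌉ = 9
Selected container: 833 + 9×1138 = 11075

11075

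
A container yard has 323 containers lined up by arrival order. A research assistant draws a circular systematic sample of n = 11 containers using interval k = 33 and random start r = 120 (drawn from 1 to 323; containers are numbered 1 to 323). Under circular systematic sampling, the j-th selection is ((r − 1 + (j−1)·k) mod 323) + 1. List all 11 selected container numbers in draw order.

120, 153, 186, 219, 252, 285, 318, 28, 61, 94, 127

Selection 1: 120
Selection 2: 120 + 33 = 153
Selection 3: 153 + 33 = 186
Selection 4: 186 + 33 = 219
Selection 5: 219 + 33 = 252
Selection 6: 252 + 33 = 285
Selection 7: 285 + 33 = 318
Selection 8: 318 + 33 = 351 → 351 − 323 = 28
Selection 9: 28 + 33 = 61
Selection 10: 61 + 33 = 94
Selection 11: 94 + 33 = 127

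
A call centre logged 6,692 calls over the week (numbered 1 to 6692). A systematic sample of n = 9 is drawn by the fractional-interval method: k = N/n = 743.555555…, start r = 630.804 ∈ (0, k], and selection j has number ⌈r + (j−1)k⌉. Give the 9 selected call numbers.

631, 1375, 2118, 2862, 3606, 4349, 5093, 5836, 6580

j=1: r + 0k = 630.804 → ⌈·⌉ = 631
j=2: r + 1k = 1374.359555… → ⌈·⌉ = 1375
j=3: r + 2k = 2117.915111… → ⌈·⌉ = 2118
j=4: r + 3k = 2861.470666… → ⌈·⌉ = 2862
j=5: r + 4k = 3605.026222… → ⌈·⌉ = 3606
j=6: r + 5k = 4348.581777… → ⌈·⌉ = 4349
j=7: r + 6k = 5092.137333… → ⌈·⌉ = 5093
j=8: r + 7k = 5835.692888… → ⌈·⌉ = 5836
j=9: r + 8k = 6579.248444… → ⌈·⌉ = 6580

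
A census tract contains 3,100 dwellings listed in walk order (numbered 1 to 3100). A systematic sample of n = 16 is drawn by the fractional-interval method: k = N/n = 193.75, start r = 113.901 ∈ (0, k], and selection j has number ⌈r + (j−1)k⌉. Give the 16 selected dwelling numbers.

114, 308, 502, 696, 889, 1083, 1277, 1471, 1664, 1858, 2052, 2246, 2439, 2633, 2827, 3021

j=1: r + 0k = 113.901 → ⌈·⌉ = 114
j=2: r + 1k = 307.651 → ⌈·⌉ = 308
j=3: r + 2k = 501.401 → ⌈·⌉ = 502
j=4: r + 3k = 695.151 → ⌈·⌉ = 696
j=5: r + 4k = 888.901 → ⌈·⌉ = 889
j=6: r + 5k = 1082.651 → ⌈·⌉ = 1083
j=7: r + 6k = 1276.401 → ⌈·⌉ = 1277
j=8: r + 7k = 1470.151 → ⌈·⌉ = 1471
j=9: r + 8k = 1663.901 → ⌈·⌉ = 1664
j=10: r + 9k = 1857.651 → ⌈·⌉ = 1858
j=11: r + 10k = 2051.401 → ⌈·⌉ = 2052
j=12: r + 11k = 2245.151 → ⌈·⌉ = 2246
j=13: r + 12k = 2438.901 → ⌈·⌉ = 2439
j=14: r + 13k = 2632.651 → ⌈·⌉ = 2633
j=15: r + 14k = 2826.401 → ⌈·⌉ = 2827
j=16: r + 15k = 3020.151 → ⌈·⌉ = 3021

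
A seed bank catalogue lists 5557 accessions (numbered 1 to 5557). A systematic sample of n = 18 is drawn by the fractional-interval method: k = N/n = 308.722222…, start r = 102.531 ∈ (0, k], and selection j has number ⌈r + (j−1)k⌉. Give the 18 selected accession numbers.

103, 412, 720, 1029, 1338, 1647, 1955, 2264, 2573, 2882, 3190, 3499, 3808, 4116, 4425, 4734, 5043, 5351

j=1: r + 0k = 102.531 → ⌈·⌉ = 103
j=2: r + 1k = 411.253222… → ⌈·⌉ = 412
j=3: r + 2k = 719.975444… → ⌈·⌉ = 720
j=4: r + 3k = 1028.697666… → ⌈·⌉ = 1029
j=5: r + 4k = 1337.419888… → ⌈·⌉ = 1338
j=6: r + 5k = 1646.142111… → ⌈·⌉ = 1647
j=7: r + 6k = 1954.864333… → ⌈·⌉ = 1955
j=8: r + 7k = 2263.586555… → ⌈·⌉ = 2264
j=9: r + 8k = 2572.308777… → ⌈·⌉ = 2573
j=10: r + 9k = 2881.031 → ⌈·⌉ = 2882
j=11: r + 10k = 3189.753222… → ⌈·⌉ = 3190
j=12: r + 11k = 3498.475444… → ⌈·⌉ = 3499
j=13: r + 12k = 3807.197666… → ⌈·⌉ = 3808
j=14: r + 13k = 4115.919888… → ⌈·⌉ = 4116
j=15: r + 14k = 4424.642111… → ⌈·⌉ = 4425
j=16: r + 15k = 4733.364333… → ⌈·⌉ = 4734
j=17: r + 16k = 5042.086555… → ⌈·⌉ = 5043
j=18: r + 17k = 5350.808777… → ⌈·⌉ = 5351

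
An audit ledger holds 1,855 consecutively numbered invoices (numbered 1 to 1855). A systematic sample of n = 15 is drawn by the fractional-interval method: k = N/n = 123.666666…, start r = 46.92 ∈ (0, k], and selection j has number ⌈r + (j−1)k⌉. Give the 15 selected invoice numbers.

47, 171, 295, 418, 542, 666, 789, 913, 1037, 1160, 1284, 1408, 1531, 1655, 1779

j=1: r + 0k = 46.92 → ⌈·⌉ = 47
j=2: r + 1k = 170.586666… → ⌈·⌉ = 171
j=3: r + 2k = 294.253333… → ⌈·⌉ = 295
j=4: r + 3k = 417.92 → ⌈·⌉ = 418
j=5: r + 4k = 541.586666… → ⌈·⌉ = 542
j=6: r + 5k = 665.253333… → ⌈·⌉ = 666
j=7: r + 6k = 788.92 → ⌈·⌉ = 789
j=8: r + 7k = 912.586666… → ⌈·⌉ = 913
j=9: r + 8k = 1036.253333… → ⌈·⌉ = 1037
j=10: r + 9k = 1159.92 → ⌈·⌉ = 1160
j=11: r + 10k = 1283.586666… → ⌈·⌉ = 1284
j=12: r + 11k = 1407.253333… → ⌈·⌉ = 1408
j=13: r + 12k = 1530.92 → ⌈·⌉ = 1531
j=14: r + 13k = 1654.586666… → ⌈·⌉ = 1655
j=15: r + 14k = 1778.253333… → ⌈·⌉ = 1779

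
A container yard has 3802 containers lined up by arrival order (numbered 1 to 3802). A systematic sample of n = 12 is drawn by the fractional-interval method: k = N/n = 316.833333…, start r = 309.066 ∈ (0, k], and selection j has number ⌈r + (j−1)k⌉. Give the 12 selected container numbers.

310, 626, 943, 1260, 1577, 1894, 2211, 2527, 2844, 3161, 3478, 3795

j=1: r + 0k = 309.066 → ⌈·⌉ = 310
j=2: r + 1k = 625.899333… → ⌈·⌉ = 626
j=3: r + 2k = 942.732666… → ⌈·⌉ = 943
j=4: r + 3k = 1259.566 → ⌈·⌉ = 1260
j=5: r + 4k = 1576.399333… → ⌈·⌉ = 1577
j=6: r + 5k = 1893.232666… → ⌈·⌉ = 1894
j=7: r + 6k = 2210.066 → ⌈·⌉ = 2211
j=8: r + 7k = 2526.899333… → ⌈·⌉ = 2527
j=9: r + 8k = 2843.732666… → ⌈·⌉ = 2844
j=10: r + 9k = 3160.566 → ⌈·⌉ = 3161
j=11: r + 10k = 3477.399333… → ⌈·⌉ = 3478
j=12: r + 11k = 3794.232666… → ⌈·⌉ = 3795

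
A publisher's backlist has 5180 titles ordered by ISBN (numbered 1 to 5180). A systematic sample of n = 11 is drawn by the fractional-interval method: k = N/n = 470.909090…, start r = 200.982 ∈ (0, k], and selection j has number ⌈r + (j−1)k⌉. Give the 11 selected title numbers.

j=1: r + 0k = 200.982 → ⌈·⌉ = 201
j=2: r + 1k = 671.891090… → ⌈·⌉ = 672
j=3: r + 2k = 1142.800181… → ⌈·⌉ = 1143
j=4: r + 3k = 1613.709272… → ⌈·⌉ = 1614
j=5: r + 4k = 2084.618363… → ⌈·⌉ = 2085
j=6: r + 5k = 2555.527454… → ⌈·⌉ = 2556
j=7: r + 6k = 3026.436545… → ⌈·⌉ = 3027
j=8: r + 7k = 3497.345636… → ⌈·⌉ = 3498
j=9: r + 8k = 3968.254727… → ⌈·⌉ = 3969
j=10: r + 9k = 4439.163818… → ⌈·⌉ = 4440
j=11: r + 10k = 4910.072909… → ⌈·⌉ = 4911

201, 672, 1143, 1614, 2085, 2556, 3027, 3498, 3969, 4440, 4911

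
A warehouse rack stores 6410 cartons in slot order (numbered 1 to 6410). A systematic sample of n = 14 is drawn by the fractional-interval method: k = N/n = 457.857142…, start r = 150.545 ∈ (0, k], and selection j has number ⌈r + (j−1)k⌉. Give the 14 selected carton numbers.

151, 609, 1067, 1525, 1982, 2440, 2898, 3356, 3814, 4272, 4730, 5187, 5645, 6103

j=1: r + 0k = 150.545 → ⌈·⌉ = 151
j=2: r + 1k = 608.402142… → ⌈·⌉ = 609
j=3: r + 2k = 1066.259285… → ⌈·⌉ = 1067
j=4: r + 3k = 1524.116428… → ⌈·⌉ = 1525
j=5: r + 4k = 1981.973571… → ⌈·⌉ = 1982
j=6: r + 5k = 2439.830714… → ⌈·⌉ = 2440
j=7: r + 6k = 2897.687857… → ⌈·⌉ = 2898
j=8: r + 7k = 3355.545 → ⌈·⌉ = 3356
j=9: r + 8k = 3813.402142… → ⌈·⌉ = 3814
j=10: r + 9k = 4271.259285… → ⌈·⌉ = 4272
j=11: r + 10k = 4729.116428… → ⌈·⌉ = 4730
j=12: r + 11k = 5186.973571… → ⌈·⌉ = 5187
j=13: r + 12k = 5644.830714… → ⌈·⌉ = 5645
j=14: r + 13k = 6102.687857… → ⌈·⌉ = 6103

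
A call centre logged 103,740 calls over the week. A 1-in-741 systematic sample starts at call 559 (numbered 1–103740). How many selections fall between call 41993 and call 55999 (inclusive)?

k = 741
First selection ≥ 41993: 559 + ⌈(41993−559)/741⌉·741 = 559 + 56×741 = 42055
Last selection ≤ 55999: 559 + ⌊(55999−559)/741⌋·741 = 559 + 74×741 = 55393
Count = 74 − 56 + 1 = 19

19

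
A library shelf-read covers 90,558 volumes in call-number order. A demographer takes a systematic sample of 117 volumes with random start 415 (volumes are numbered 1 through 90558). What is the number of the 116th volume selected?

89425

k = 90558/117 = 774
116th selection = r + (116−1)·k = 415 + 115×774 = 415 + 89010 = 89425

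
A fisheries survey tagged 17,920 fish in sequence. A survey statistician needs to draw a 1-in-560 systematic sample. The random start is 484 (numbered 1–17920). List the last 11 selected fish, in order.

12244, 12804, 13364, 13924, 14484, 15044, 15604, 16164, 16724, 17284, 17844

22nd selection = 484 + 21×560 = 12244
23rd: 12244 + 560 = 12804
24th: 12804 + 560 = 13364
25th: 13364 + 560 = 13924
26th: 13924 + 560 = 14484
27th: 14484 + 560 = 15044
28th: 15044 + 560 = 15604
29th: 15604 + 560 = 16164
30th: 16164 + 560 = 16724
31st: 16724 + 560 = 17284
32nd: 17284 + 560 = 17844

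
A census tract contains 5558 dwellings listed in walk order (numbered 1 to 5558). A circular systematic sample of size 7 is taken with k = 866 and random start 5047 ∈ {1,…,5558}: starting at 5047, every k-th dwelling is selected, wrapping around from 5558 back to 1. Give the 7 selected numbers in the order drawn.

5047, 355, 1221, 2087, 2953, 3819, 4685

Selection 1: 5047
Selection 2: 5047 + 866 = 5913 → 5913 − 5558 = 355
Selection 3: 355 + 866 = 1221
Selection 4: 1221 + 866 = 2087
Selection 5: 2087 + 866 = 2953
Selection 6: 2953 + 866 = 3819
Selection 7: 3819 + 866 = 4685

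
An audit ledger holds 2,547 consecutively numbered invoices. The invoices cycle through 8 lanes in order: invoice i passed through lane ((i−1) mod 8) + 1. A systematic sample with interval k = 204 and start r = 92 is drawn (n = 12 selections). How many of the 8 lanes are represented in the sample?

2

Consecutive selections differ by k = 204, so their lane numbers differ by 204 mod 8 = 4.
gcd(204, 8) = 4, so the sample visits 8/4 = 2 distinct residues mod 8.
Start 92 is lane 4; the lanes hit are 4, 8.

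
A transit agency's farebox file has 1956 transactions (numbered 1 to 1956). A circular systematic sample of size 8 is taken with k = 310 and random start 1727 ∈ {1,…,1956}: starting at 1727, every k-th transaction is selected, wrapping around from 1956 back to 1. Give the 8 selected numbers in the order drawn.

1727, 81, 391, 701, 1011, 1321, 1631, 1941

Selection 1: 1727
Selection 2: 1727 + 310 = 2037 → 2037 − 1956 = 81
Selection 3: 81 + 310 = 391
Selection 4: 391 + 310 = 701
Selection 5: 701 + 310 = 1011
Selection 6: 1011 + 310 = 1321
Selection 7: 1321 + 310 = 1631
Selection 8: 1631 + 310 = 1941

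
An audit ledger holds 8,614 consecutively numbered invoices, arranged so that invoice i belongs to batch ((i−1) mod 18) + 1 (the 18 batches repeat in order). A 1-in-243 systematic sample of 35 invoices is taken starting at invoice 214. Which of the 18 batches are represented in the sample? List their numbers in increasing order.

7, 16

Consecutive selections differ by k = 243, so their batch numbers differ by 243 mod 18 = 9.
gcd(243, 18) = 9, so the sample visits 18/9 = 2 distinct residues mod 18.
Start 214 is batch 16; the batches hit are 7, 16.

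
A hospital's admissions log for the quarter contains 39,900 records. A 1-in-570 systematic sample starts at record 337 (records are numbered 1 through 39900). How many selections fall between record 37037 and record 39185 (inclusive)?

4

k = 570
First selection ≥ 37037: 337 + ⌈(37037−337)/570⌉·570 = 337 + 65×570 = 37387
Last selection ≤ 39185: 337 + ⌊(39185−337)/570⌋·570 = 337 + 68×570 = 39097
Count = 68 − 65 + 1 = 4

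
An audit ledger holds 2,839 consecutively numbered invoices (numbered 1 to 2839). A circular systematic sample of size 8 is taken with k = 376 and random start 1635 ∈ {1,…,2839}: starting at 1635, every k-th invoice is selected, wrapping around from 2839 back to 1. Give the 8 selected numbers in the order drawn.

Selection 1: 1635
Selection 2: 1635 + 376 = 2011
Selection 3: 2011 + 376 = 2387
Selection 4: 2387 + 376 = 2763
Selection 5: 2763 + 376 = 3139 → 3139 − 2839 = 300
Selection 6: 300 + 376 = 676
Selection 7: 676 + 376 = 1052
Selection 8: 1052 + 376 = 1428

1635, 2011, 2387, 2763, 300, 676, 1052, 1428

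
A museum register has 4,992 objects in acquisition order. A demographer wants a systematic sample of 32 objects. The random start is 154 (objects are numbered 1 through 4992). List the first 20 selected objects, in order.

154, 310, 466, 622, 778, 934, 1090, 1246, 1402, 1558, 1714, 1870, 2026, 2182, 2338, 2494, 2650, 2806, 2962, 3118

k = N/n = 4992/32 = 156
object 1: 154
object 2: 154 + 156 = 310
object 3: 310 + 156 = 466
object 4: 466 + 156 = 622
object 5: 622 + 156 = 778
object 6: 778 + 156 = 934
object 7: 934 + 156 = 1090
object 8: 1090 + 156 = 1246
object 9: 1246 + 156 = 1402
object 10: 1402 + 156 = 1558
object 11: 1558 + 156 = 1714
object 12: 1714 + 156 = 1870
object 13: 1870 + 156 = 2026
object 14: 2026 + 156 = 2182
object 15: 2182 + 156 = 2338
object 16: 2338 + 156 = 2494
object 17: 2494 + 156 = 2650
object 18: 2650 + 156 = 2806
object 19: 2806 + 156 = 2962
object 20: 2962 + 156 = 3118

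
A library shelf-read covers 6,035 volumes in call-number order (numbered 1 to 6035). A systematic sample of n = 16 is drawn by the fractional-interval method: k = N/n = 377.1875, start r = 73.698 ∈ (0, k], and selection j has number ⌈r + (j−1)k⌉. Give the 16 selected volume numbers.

j=1: r + 0k = 73.698 → ⌈·⌉ = 74
j=2: r + 1k = 450.8855 → ⌈·⌉ = 451
j=3: r + 2k = 828.073 → ⌈·⌉ = 829
j=4: r + 3k = 1205.2605 → ⌈·⌉ = 1206
j=5: r + 4k = 1582.448 → ⌈·⌉ = 1583
j=6: r + 5k = 1959.6355 → ⌈·⌉ = 1960
j=7: r + 6k = 2336.823 → ⌈·⌉ = 2337
j=8: r + 7k = 2714.0105 → ⌈·⌉ = 2715
j=9: r + 8k = 3091.198 → ⌈·⌉ = 3092
j=10: r + 9k = 3468.3855 → ⌈·⌉ = 3469
j=11: r + 10k = 3845.573 → ⌈·⌉ = 3846
j=12: r + 11k = 4222.7605 → ⌈·⌉ = 4223
j=13: r + 12k = 4599.948 → ⌈·⌉ = 4600
j=14: r + 13k = 4977.1355 → ⌈·⌉ = 4978
j=15: r + 14k = 5354.323 → ⌈·⌉ = 5355
j=16: r + 15k = 5731.5105 → ⌈·⌉ = 5732

74, 451, 829, 1206, 1583, 1960, 2337, 2715, 3092, 3469, 3846, 4223, 4600, 4978, 5355, 5732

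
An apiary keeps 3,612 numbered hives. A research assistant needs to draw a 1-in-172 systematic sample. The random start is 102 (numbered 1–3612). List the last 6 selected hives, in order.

16th selection = 102 + 15×172 = 2682
17th: 2682 + 172 = 2854
18th: 2854 + 172 = 3026
19th: 3026 + 172 = 3198
20th: 3198 + 172 = 3370
21st: 3370 + 172 = 3542

2682, 2854, 3026, 3198, 3370, 3542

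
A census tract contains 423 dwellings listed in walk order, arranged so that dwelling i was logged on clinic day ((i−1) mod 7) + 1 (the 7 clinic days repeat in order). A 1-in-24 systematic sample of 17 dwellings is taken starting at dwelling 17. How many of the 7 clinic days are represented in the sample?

Consecutive selections differ by k = 24, so their clinic day numbers differ by 24 mod 7 = 3.
gcd(24, 7) = 1, so the sample visits 7/1 = 7 distinct residues mod 7.
Start 17 is clinic day 3; the clinic days hit are 1, 2, 3, 4, 5, 6, 7.

7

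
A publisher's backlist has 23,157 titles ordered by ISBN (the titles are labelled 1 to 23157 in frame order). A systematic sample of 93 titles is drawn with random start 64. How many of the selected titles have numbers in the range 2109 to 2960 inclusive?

3

k = 23157/93 = 249
First selection ≥ 2109: 64 + ⌈(2109−64)/249⌉·249 = 64 + 9×249 = 2305
Last selection ≤ 2960: 64 + ⌊(2960−64)/249⌋·249 = 64 + 11×249 = 2803
Count = 11 − 9 + 1 = 3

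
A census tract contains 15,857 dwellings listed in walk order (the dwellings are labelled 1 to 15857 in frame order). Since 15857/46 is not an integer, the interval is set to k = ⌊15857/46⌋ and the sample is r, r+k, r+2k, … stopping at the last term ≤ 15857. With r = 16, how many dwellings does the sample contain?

47

k = ⌊15857/46⌋ = 344
Achieved size = ⌊(15857 − 16)/344⌋ + 1 = ⌊15841/344⌋ + 1 = 46 + 1 = 47
(last selection: 16 + 46×344 = 15840 ≤ 15857; next would be 16184 > 15857)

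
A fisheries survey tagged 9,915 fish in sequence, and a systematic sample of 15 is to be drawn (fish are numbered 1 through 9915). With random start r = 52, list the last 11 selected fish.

k = N/n = 9915/15 = 661
5th selection = 52 + 4×661 = 2696
6th: 2696 + 661 = 3357
7th: 3357 + 661 = 4018
8th: 4018 + 661 = 4679
9th: 4679 + 661 = 5340
10th: 5340 + 661 = 6001
11th: 6001 + 661 = 6662
12th: 6662 + 661 = 7323
13th: 7323 + 661 = 7984
14th: 7984 + 661 = 8645
15th: 8645 + 661 = 9306

2696, 3357, 4018, 4679, 5340, 6001, 6662, 7323, 7984, 8645, 9306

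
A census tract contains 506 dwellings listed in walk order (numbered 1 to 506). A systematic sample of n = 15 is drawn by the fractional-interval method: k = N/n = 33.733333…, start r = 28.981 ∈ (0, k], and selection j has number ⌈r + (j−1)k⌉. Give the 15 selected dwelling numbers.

j=1: r + 0k = 28.981 → ⌈·⌉ = 29
j=2: r + 1k = 62.714333… → ⌈·⌉ = 63
j=3: r + 2k = 96.447666… → ⌈·⌉ = 97
j=4: r + 3k = 130.181 → ⌈·⌉ = 131
j=5: r + 4k = 163.914333… → ⌈·⌉ = 164
j=6: r + 5k = 197.647666… → ⌈·⌉ = 198
j=7: r + 6k = 231.381 → ⌈·⌉ = 232
j=8: r + 7k = 265.114333… → ⌈·⌉ = 266
j=9: r + 8k = 298.847666… → ⌈·⌉ = 299
j=10: r + 9k = 332.581 → ⌈·⌉ = 333
j=11: r + 10k = 366.314333… → ⌈·⌉ = 367
j=12: r + 11k = 400.047666… → ⌈·⌉ = 401
j=13: r + 12k = 433.781 → ⌈·⌉ = 434
j=14: r + 13k = 467.514333… → ⌈·⌉ = 468
j=15: r + 14k = 501.247666… → ⌈·⌉ = 502

29, 63, 97, 131, 164, 198, 232, 266, 299, 333, 367, 401, 434, 468, 502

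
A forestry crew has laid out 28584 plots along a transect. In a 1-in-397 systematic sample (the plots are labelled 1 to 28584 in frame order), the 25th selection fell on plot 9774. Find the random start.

k = 397
r = 9774 − (25−1)×397 = 9774 − 9528 = 246

246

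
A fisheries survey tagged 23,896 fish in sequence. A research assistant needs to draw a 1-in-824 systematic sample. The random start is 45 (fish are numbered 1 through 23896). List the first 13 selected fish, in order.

45, 869, 1693, 2517, 3341, 4165, 4989, 5813, 6637, 7461, 8285, 9109, 9933

fish 1: 45
fish 2: 45 + 824 = 869
fish 3: 869 + 824 = 1693
fish 4: 1693 + 824 = 2517
fish 5: 2517 + 824 = 3341
fish 6: 3341 + 824 = 4165
fish 7: 4165 + 824 = 4989
fish 8: 4989 + 824 = 5813
fish 9: 5813 + 824 = 6637
fish 10: 6637 + 824 = 7461
fish 11: 7461 + 824 = 8285
fish 12: 8285 + 824 = 9109
fish 13: 9109 + 824 = 9933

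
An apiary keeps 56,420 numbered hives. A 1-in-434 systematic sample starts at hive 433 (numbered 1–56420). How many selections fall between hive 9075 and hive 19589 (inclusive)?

25

k = 434
First selection ≥ 9075: 433 + ⌈(9075−433)/434⌉·434 = 433 + 20×434 = 9113
Last selection ≤ 19589: 433 + ⌊(19589−433)/434⌋·434 = 433 + 44×434 = 19529
Count = 44 − 20 + 1 = 25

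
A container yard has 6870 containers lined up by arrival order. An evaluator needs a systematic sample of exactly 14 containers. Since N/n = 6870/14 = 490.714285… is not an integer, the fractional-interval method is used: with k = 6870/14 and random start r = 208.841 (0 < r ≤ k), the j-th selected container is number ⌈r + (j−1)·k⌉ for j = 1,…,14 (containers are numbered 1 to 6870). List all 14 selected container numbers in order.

j=1: r + 0k = 208.841 → ⌈·⌉ = 209
j=2: r + 1k = 699.555285… → ⌈·⌉ = 700
j=3: r + 2k = 1190.269571… → ⌈·⌉ = 1191
j=4: r + 3k = 1680.983857… → ⌈·⌉ = 1681
j=5: r + 4k = 2171.698142… → ⌈·⌉ = 2172
j=6: r + 5k = 2662.412428… → ⌈·⌉ = 2663
j=7: r + 6k = 3153.126714… → ⌈·⌉ = 3154
j=8: r + 7k = 3643.841 → ⌈·⌉ = 3644
j=9: r + 8k = 4134.555285… → ⌈·⌉ = 4135
j=10: r + 9k = 4625.269571… → ⌈·⌉ = 4626
j=11: r + 10k = 5115.983857… → ⌈·⌉ = 5116
j=12: r + 11k = 5606.698142… → ⌈·⌉ = 5607
j=13: r + 12k = 6097.412428… → ⌈·⌉ = 6098
j=14: r + 13k = 6588.126714… → ⌈·⌉ = 6589

209, 700, 1191, 1681, 2172, 2663, 3154, 3644, 4135, 4626, 5116, 5607, 6098, 6589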